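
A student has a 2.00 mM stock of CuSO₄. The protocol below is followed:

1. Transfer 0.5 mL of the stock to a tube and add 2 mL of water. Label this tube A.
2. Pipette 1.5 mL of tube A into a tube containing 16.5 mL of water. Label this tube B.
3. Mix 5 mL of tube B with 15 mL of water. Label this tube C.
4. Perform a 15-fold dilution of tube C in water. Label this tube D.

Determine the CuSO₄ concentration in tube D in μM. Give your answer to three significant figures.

0.556 μM

Step 1: 0.5 mL + 2 mL = 2.5 mL total → factor 2.5/0.5 = 5
Step 2: 1.5 mL + 16.5 mL = 18 mL total → factor 18/1.5 = 12
Step 3: 5 mL + 15 mL = 20 mL total → factor 20/5 = 4
Step 4: 15-fold → factor 15
Overall dilution factor = 5 × 12 × 4 × 15 = 3600
Final = 2.00 mM / 3600 = 0.0005556 mM = 0.556 μM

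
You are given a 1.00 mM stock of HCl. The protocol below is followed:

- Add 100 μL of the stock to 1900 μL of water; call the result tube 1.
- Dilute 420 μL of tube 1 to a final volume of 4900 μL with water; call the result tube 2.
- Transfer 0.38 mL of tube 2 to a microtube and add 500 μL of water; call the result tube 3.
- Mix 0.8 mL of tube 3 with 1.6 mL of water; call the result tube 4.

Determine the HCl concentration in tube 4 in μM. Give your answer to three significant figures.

0.617 μM

Step 1: 100 μL + 1900 μL = 2000 μL total → factor 2000/100 = 20
Step 2: 420 μL brought to 4900 μL → factor 4900/420 = 11.667
Step 3: 0.38 mL + 500 μL = 0.88 mL total → factor 0.88/0.38 = 2.3158
Step 4: 0.8 mL + 1.6 mL = 2.4 mL total → factor 2.4/0.8 = 3
Overall dilution factor = 20 × 11.667 × 2.3158 × 3 = 1621.1
Final = 1.00 mM / 1621.1 = 0.0006169 mM = 0.617 μM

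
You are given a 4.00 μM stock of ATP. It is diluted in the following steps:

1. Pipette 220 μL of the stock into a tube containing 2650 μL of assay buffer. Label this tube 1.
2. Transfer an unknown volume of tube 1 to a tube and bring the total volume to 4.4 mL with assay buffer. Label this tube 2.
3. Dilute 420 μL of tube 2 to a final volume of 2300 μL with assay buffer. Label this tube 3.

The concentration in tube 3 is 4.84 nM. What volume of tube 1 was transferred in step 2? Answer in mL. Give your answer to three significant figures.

Step 1: 220 μL + 2650 μL = 2870 μL total → factor 2870/220 = 13.045
Step 2: v brought to 4.4 mL → factor = 4.4 mL/v
Step 3: 420 μL brought to 2300 μL → factor 2300/420 = 5.4762
Product of known-step factors = 71.439
Overall factor = 4.00 μM / (4.84 nM) = 826.45
Step-2 factor = 826.45 / 71.439 = 11.568
v = 4.4 mL / 11.568 = 0.380 mL

0.380 mL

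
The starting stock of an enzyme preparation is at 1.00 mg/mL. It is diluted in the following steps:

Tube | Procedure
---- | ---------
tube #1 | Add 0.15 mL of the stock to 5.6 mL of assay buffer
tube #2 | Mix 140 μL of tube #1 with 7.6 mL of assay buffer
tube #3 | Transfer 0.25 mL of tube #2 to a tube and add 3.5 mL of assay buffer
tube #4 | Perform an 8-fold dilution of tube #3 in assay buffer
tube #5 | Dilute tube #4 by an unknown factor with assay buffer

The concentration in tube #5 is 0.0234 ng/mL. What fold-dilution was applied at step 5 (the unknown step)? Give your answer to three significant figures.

168-fold

Step 1: 0.15 mL + 5.6 mL = 5.75 mL total → factor 5.75/0.15 = 38.333
Step 2: 140 μL + 7.6 mL = 7740 μL total → factor 7740/140 = 55.286
Step 3: 0.25 mL + 3.5 mL = 3.75 mL total → factor 3.75/0.25 = 15
Step 4: 8-fold → factor 8
Step 5: unknown factor x
Product of known-step factors = 2.5431 × 10^5
Overall factor = 1.00 mg/mL / (0.0234 ng/mL) = 4.2735 × 10^7
x = 4.2735 × 10^7 / 2.5431 × 10^5 = 168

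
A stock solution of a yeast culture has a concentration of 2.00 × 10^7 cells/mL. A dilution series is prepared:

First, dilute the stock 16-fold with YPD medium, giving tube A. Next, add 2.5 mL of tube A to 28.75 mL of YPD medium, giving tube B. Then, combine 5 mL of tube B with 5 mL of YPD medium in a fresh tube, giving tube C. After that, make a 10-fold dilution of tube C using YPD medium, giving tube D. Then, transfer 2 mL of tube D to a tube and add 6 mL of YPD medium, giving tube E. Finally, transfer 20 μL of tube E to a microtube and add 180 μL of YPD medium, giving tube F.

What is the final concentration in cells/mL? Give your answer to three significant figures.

Step 1: 16-fold → factor 16
Step 2: 2.5 mL + 28.75 mL = 31.25 mL total → factor 31.25/2.5 = 12.5
Step 3: 5 mL + 5 mL = 10 mL total → factor 10/5 = 2
Step 4: 10-fold → factor 10
Step 5: 2 mL + 6 mL = 8 mL total → factor 8/2 = 4
Step 6: 20 μL + 180 μL = 200 μL total → factor 200/20 = 10
Overall dilution factor = 16 × 12.5 × 2 × 10 × 4 × 10 = 1.6 × 10^5
Final = 2.00 × 10^7 cells/mL / 1.6 × 10^5 = 125 cells/mL

125 cells/mL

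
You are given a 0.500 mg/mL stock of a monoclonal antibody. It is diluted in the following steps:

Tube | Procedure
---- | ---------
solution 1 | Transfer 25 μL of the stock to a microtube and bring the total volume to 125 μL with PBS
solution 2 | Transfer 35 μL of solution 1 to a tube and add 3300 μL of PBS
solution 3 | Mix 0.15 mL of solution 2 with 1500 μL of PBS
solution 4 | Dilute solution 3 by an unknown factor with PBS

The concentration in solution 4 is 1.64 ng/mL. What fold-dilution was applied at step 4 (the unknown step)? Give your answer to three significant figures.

Step 1: 25 μL brought to 125 μL → factor 125/25 = 5
Step 2: 35 μL + 3300 μL = 3335 μL total → factor 3335/35 = 95.286
Step 3: 0.15 mL + 1500 μL = 1.65 mL total → factor 1.65/0.15 = 11
Step 4: unknown factor x
Product of known-step factors = 5240.7
Overall factor = 0.500 mg/mL / (1.64 ng/mL) = 3.0488 × 10^5
x = 3.0488 × 10^5 / 5240.7 = 58.2

58.2-fold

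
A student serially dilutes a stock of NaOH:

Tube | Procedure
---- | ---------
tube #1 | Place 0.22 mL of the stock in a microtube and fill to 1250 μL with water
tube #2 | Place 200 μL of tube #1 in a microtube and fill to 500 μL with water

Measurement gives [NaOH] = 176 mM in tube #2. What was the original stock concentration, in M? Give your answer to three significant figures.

Step 1: 0.22 mL brought to 1250 μL → factor 1.25/0.22 = 5.6818
Step 2: 200 μL brought to 500 μL → factor 500/200 = 2.5
Overall dilution factor = 5.6818 × 2.5 = 14.205
Stock = 176 mM × 14.205 = 2500 mM = 2.50 M

2.50 M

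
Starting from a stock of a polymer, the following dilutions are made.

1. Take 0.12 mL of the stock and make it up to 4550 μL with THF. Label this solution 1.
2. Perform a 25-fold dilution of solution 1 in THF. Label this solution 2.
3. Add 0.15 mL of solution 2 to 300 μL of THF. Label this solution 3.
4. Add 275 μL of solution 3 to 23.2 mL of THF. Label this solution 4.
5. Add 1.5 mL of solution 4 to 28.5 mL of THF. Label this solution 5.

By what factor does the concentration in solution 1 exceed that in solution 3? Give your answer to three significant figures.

75.0

Step 1: 0.12 mL brought to 4550 μL → factor 4.55/0.12 = 37.917
Step 2: 25-fold → factor 25
Step 3: 0.15 mL + 300 μL = 0.45 mL total → factor 0.45/0.15 = 3
Dilution factor to solution 1 = 37.917; to solution 3 = 2843.8
[solution 1]/[solution 3] = (factor to solution 3)/(factor to solution 1) = 2843.8/37.917 = 75.0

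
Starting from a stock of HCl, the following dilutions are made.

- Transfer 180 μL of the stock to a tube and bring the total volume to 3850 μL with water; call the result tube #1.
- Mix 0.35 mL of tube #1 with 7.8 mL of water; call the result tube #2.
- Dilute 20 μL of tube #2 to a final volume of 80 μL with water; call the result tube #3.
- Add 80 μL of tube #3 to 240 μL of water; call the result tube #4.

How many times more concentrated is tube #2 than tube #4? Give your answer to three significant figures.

Step 1: 180 μL brought to 3850 μL → factor 3850/180 = 21.389
Step 2: 0.35 mL + 7.8 mL = 8.15 mL total → factor 8.15/0.35 = 23.286
Step 3: 20 μL brought to 80 μL → factor 80/20 = 4
Step 4: 80 μL + 240 μL = 320 μL total → factor 320/80 = 4
Dilution factor to tube #2 = 498.06; to tube #4 = 7968.9
[tube #2]/[tube #4] = (factor to tube #4)/(factor to tube #2) = 7968.9/498.06 = 16.0

16.0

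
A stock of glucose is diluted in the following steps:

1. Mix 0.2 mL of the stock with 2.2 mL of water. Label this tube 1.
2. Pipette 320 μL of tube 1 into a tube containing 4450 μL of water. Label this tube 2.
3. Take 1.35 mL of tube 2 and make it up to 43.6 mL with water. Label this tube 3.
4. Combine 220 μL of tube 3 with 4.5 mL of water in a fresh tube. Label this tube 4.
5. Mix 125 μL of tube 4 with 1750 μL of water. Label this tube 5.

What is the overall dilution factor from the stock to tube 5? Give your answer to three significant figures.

1.86 × 10^6

Step 1: 0.2 mL + 2.2 mL = 2.4 mL total → factor 2.4/0.2 = 12
Step 2: 320 μL + 4450 μL = 4770 μL total → factor 4770/320 = 14.906
Step 3: 1.35 mL brought to 43.6 mL → factor 43.6/1.35 = 32.296
Step 4: 220 μL + 4.5 mL = 4720 μL total → factor 4720/220 = 21.455
Step 5: 125 μL + 1750 μL = 1875 μL total → factor 1875/125 = 15
Overall dilution factor = 12 × 14.906 × 32.296 × 21.455 × 15 = 1.8591 × 10^6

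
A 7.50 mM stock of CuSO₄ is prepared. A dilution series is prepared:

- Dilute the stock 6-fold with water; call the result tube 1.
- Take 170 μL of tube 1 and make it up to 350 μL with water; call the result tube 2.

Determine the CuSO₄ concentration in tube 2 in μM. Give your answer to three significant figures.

607 μM

Step 1: 6-fold → factor 6
Step 2: 170 μL brought to 350 μL → factor 350/170 = 2.0588
Overall dilution factor = 6 × 2.0588 = 12.353
Final = 7.50 mM / 12.353 = 0.6071 mM = 607 μM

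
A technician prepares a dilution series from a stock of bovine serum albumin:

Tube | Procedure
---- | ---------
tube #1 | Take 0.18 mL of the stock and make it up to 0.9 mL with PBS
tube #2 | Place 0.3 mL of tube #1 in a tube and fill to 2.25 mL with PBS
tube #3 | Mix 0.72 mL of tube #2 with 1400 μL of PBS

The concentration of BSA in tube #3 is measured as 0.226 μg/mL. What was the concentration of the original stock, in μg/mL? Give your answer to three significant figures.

25.0 μg/mL

Step 1: 0.18 mL brought to 0.9 mL → factor 0.9/0.18 = 5
Step 2: 0.3 mL brought to 2.25 mL → factor 2.25/0.3 = 7.5
Step 3: 0.72 mL + 1400 μL = 2.12 mL total → factor 2.12/0.72 = 2.9444
Overall dilution factor = 5 × 7.5 × 2.9444 = 110.42
Stock = 0.226 μg/mL × 110.42 = 25.0 μg/mL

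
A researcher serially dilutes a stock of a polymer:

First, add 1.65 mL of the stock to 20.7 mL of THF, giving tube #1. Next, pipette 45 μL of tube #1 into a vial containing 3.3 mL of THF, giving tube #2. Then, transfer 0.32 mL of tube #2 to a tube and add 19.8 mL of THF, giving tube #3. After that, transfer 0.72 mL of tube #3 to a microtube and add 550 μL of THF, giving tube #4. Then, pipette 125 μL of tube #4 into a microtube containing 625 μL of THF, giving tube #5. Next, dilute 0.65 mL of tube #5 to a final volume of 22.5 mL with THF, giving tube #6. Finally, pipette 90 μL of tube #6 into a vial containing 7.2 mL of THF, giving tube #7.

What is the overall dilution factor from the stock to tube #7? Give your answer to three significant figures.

Step 1: 1.65 mL + 20.7 mL = 22.35 mL total → factor 22.35/1.65 = 13.545
Step 2: 45 μL + 3.3 mL = 3345 μL total → factor 3345/45 = 74.333
Step 3: 0.32 mL + 19.8 mL = 20.12 mL total → factor 20.12/0.32 = 62.875
Step 4: 0.72 mL + 550 μL = 1.27 mL total → factor 1.27/0.72 = 1.7639
Step 5: 125 μL + 625 μL = 750 μL total → factor 750/125 = 6
Step 6: 0.65 mL brought to 22.5 mL → factor 22.5/0.65 = 34.615
Step 7: 90 μL + 7.2 mL = 7290 μL total → factor 7290/90 = 81
Overall dilution factor = 13.545 × 74.333 × 62.875 × 1.7639 × 6 × 34.615 × 81 = 1.8786 × 10^9

1.88 × 10^9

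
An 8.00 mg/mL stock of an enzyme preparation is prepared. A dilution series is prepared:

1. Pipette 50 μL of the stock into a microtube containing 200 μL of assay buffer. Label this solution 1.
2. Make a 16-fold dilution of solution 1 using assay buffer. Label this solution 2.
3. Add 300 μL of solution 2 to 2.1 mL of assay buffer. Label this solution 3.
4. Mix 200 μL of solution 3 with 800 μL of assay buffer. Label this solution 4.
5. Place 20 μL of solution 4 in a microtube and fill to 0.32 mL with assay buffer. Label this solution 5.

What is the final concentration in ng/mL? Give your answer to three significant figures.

156 ng/mL

Step 1: 50 μL + 200 μL = 250 μL total → factor 250/50 = 5
Step 2: 16-fold → factor 16
Step 3: 300 μL + 2.1 mL = 2400 μL total → factor 2400/300 = 8
Step 4: 200 μL + 800 μL = 1000 μL total → factor 1000/200 = 5
Step 5: 20 μL brought to 0.32 mL → factor 320/20 = 16
Overall dilution factor = 5 × 16 × 8 × 5 × 16 = 51200
Final = 8.00 mg/mL / 51200 = 0.0001563 mg/mL = 156 ng/mL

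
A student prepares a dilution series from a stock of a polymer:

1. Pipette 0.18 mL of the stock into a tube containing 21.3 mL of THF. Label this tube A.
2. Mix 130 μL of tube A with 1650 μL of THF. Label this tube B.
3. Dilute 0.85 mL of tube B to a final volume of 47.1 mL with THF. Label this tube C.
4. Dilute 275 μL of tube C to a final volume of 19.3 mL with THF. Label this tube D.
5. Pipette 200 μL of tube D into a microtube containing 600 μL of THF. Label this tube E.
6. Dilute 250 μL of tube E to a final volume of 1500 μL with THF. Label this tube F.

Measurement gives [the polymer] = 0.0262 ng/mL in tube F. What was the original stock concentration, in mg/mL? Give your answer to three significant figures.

Step 1: 0.18 mL + 21.3 mL = 21.48 mL total → factor 21.48/0.18 = 119.33
Step 2: 130 μL + 1650 μL = 1780 μL total → factor 1780/130 = 13.692
Step 3: 0.85 mL brought to 47.1 mL → factor 47.1/0.85 = 55.412
Step 4: 275 μL brought to 19.3 mL → factor 19300/275 = 70.182
Step 5: 200 μL + 600 μL = 800 μL total → factor 800/200 = 4
Step 6: 250 μL brought to 1500 μL → factor 1500/250 = 6
Overall dilution factor = 119.33 × 13.692 × 55.412 × 70.182 × 4 × 6 = 1.525 × 10^8
Stock = 0.0262 ng/mL × 1.525 × 10^8 = 3.996 × 10^6 ng/mL = 4.00 mg/mL

4.00 mg/mL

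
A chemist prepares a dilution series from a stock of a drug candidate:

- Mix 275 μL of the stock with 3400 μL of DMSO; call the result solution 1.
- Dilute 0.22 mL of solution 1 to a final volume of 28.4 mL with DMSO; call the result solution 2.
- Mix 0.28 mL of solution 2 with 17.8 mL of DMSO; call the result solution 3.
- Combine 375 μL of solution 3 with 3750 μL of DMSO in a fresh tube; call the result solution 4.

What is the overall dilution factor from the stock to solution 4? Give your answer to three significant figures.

1.23 × 10^6

Step 1: 275 μL + 3400 μL = 3675 μL total → factor 3675/275 = 13.364
Step 2: 0.22 mL brought to 28.4 mL → factor 28.4/0.22 = 129.09
Step 3: 0.28 mL + 17.8 mL = 18.08 mL total → factor 18.08/0.28 = 64.571
Step 4: 375 μL + 3750 μL = 4125 μL total → factor 4125/375 = 11
Overall dilution factor = 13.364 × 129.09 × 64.571 × 11 = 1.2253 × 10^6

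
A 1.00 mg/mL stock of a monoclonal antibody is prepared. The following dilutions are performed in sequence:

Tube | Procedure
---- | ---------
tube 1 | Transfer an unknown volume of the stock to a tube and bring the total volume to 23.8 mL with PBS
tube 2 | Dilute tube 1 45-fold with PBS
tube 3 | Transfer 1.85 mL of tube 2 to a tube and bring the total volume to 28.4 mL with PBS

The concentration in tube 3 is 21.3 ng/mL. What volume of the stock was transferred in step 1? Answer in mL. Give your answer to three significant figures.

Step 1: v brought to 23.8 mL → factor = 23.8 mL/v
Step 2: 45-fold → factor 45
Step 3: 1.85 mL brought to 28.4 mL → factor 28.4/1.85 = 15.351
Product of known-step factors = 690.81
Overall factor = 1.00 mg/mL / (21.3 ng/mL) = 46948
Step-1 factor = 46948 / 690.81 = 67.961
v = 23.8 mL / 67.961 = 0.350 mL

0.350 mL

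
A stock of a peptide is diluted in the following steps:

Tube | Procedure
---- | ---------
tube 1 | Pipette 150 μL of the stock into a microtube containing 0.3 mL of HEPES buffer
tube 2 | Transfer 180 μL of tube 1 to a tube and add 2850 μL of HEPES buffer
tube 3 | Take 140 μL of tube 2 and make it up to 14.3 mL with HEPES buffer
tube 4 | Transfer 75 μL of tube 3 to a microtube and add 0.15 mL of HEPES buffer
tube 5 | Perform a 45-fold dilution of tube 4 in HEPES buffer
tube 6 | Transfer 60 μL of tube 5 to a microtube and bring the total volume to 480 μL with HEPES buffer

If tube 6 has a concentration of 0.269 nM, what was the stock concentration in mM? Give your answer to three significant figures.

1.50 mM

Step 1: 150 μL + 0.3 mL = 450 μL total → factor 450/150 = 3
Step 2: 180 μL + 2850 μL = 3030 μL total → factor 3030/180 = 16.833
Step 3: 140 μL brought to 14.3 mL → factor 14300/140 = 102.14
Step 4: 75 μL + 0.15 mL = 225 μL total → factor 225/75 = 3
Step 5: 45-fold → factor 45
Step 6: 60 μL brought to 480 μL → factor 480/60 = 8
Overall dilution factor = 3 × 16.833 × 102.14 × 3 × 45 × 8 = 5.5709 × 10^6
Stock = 0.269 nM × 5.5709 × 10^6 = 1.499 × 10^6 nM = 1.50 mM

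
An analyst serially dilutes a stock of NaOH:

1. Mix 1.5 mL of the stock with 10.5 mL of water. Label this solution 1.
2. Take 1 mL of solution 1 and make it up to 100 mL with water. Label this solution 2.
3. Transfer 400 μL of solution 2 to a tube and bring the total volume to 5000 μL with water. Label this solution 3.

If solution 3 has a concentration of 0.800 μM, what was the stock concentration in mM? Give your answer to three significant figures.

8.00 mM

Step 1: 1.5 mL + 10.5 mL = 12 mL total → factor 12/1.5 = 8
Step 2: 1 mL brought to 100 mL → factor 100/1 = 100
Step 3: 400 μL brought to 5000 μL → factor 5000/400 = 12.5
Overall dilution factor = 8 × 100 × 12.5 = 10000
Stock = 0.800 μM × 10000 = 8000 μM = 8.00 mM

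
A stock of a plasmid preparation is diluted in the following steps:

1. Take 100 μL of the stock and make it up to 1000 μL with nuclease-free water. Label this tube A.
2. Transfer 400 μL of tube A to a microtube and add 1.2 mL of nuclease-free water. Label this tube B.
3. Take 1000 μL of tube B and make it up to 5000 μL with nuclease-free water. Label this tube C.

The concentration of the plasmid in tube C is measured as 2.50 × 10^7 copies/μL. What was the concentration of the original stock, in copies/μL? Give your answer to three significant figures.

Step 1: 100 μL brought to 1000 μL → factor 1000/100 = 10
Step 2: 400 μL + 1.2 mL = 1600 μL total → factor 1600/400 = 4
Step 3: 1000 μL brought to 5000 μL → factor 5000/1000 = 5
Overall dilution factor = 10 × 4 × 5 = 200
Stock = 2.50 × 10^7 copies/μL × 200 = 5.00 × 10^9 copies/μL

5.00 × 10^9 copies/μL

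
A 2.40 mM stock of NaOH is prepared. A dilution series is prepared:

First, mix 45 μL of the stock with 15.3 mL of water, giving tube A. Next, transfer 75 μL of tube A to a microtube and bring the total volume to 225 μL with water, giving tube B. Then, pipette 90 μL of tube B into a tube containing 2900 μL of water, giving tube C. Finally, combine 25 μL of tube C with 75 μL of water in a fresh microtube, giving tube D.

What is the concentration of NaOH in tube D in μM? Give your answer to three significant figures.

0.0177 μM

Step 1: 45 μL + 15.3 mL = 15345 μL total → factor 15345/45 = 341
Step 2: 75 μL brought to 225 μL → factor 225/75 = 3
Step 3: 90 μL + 2900 μL = 2990 μL total → factor 2990/90 = 33.222
Step 4: 25 μL + 75 μL = 100 μL total → factor 100/25 = 4
Overall dilution factor = 341 × 3 × 33.222 × 4 = 1.3595 × 10^5
Final = 2.40 mM / 1.3595 × 10^5 = 1.765 × 10^-5 mM = 0.0177 μM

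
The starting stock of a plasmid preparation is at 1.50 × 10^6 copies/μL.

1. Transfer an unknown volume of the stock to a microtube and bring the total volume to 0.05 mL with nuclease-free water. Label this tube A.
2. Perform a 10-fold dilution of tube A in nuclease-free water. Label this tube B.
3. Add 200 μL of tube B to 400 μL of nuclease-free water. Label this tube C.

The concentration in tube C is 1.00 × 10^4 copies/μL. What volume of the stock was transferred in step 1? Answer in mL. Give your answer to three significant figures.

Step 1: v brought to 0.05 mL → factor = 0.05 mL/v
Step 2: 10-fold → factor 10
Step 3: 200 μL + 400 μL = 600 μL total → factor 600/200 = 3
Product of known-step factors = 30
Overall factor = 1.50 × 10^6 copies/μL / (1.00 × 10^4 copies/μL) = 150
Step-1 factor = 150 / 30 = 5
v = 0.05 mL / 5 = 0.0100 mL

0.0100 mL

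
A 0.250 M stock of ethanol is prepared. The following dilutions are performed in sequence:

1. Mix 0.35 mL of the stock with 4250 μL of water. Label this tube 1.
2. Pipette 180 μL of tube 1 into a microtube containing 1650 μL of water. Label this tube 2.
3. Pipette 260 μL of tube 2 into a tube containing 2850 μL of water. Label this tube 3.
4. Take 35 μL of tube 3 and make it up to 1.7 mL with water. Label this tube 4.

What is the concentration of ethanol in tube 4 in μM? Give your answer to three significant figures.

Step 1: 0.35 mL + 4250 μL = 4.6 mL total → factor 4.6/0.35 = 13.143
Step 2: 180 μL + 1650 μL = 1830 μL total → factor 1830/180 = 10.167
Step 3: 260 μL + 2850 μL = 3110 μL total → factor 3110/260 = 11.962
Step 4: 35 μL brought to 1.7 mL → factor 1700/35 = 48.571
Overall dilution factor = 13.143 × 10.167 × 11.962 × 48.571 = 77631
Final = 0.250 M / 77631 = 3.220 × 10^-6 M = 3.22 μM

3.22 μM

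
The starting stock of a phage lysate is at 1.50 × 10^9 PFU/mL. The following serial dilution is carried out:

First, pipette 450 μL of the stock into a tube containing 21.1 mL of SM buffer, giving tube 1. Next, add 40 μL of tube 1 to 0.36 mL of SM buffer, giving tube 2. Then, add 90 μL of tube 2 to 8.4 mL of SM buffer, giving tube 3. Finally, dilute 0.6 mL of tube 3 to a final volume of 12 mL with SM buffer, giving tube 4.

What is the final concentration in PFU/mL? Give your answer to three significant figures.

1.66 × 10^3 PFU/mL

Step 1: 450 μL + 21.1 mL = 21550 μL total → factor 21550/450 = 47.889
Step 2: 40 μL + 0.36 mL = 400 μL total → factor 400/40 = 10
Step 3: 90 μL + 8.4 mL = 8490 μL total → factor 8490/90 = 94.333
Step 4: 0.6 mL brought to 12 mL → factor 12/0.6 = 20
Overall dilution factor = 47.889 × 10 × 94.333 × 20 = 9.035 × 10^5
Final = 1.50 × 10^9 PFU/mL / 9.035 × 10^5 = 1.66 × 10^3 PFU/mL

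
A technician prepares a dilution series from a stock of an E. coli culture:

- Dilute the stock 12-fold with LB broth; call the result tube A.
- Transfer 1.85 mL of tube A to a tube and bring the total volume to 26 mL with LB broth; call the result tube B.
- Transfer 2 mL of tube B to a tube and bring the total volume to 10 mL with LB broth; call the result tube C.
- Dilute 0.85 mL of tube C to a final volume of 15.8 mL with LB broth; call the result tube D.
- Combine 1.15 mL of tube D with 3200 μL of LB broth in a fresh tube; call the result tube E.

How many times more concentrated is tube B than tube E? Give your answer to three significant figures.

Step 1: 12-fold → factor 12
Step 2: 1.85 mL brought to 26 mL → factor 26/1.85 = 14.054
Step 3: 2 mL brought to 10 mL → factor 10/2 = 5
Step 4: 0.85 mL brought to 15.8 mL → factor 15.8/0.85 = 18.588
Step 5: 1.15 mL + 3200 μL = 4.35 mL total → factor 4.35/1.15 = 3.7826
Dilution factor to tube B = 168.65; to tube E = 59290
[tube B]/[tube E] = (factor to tube E)/(factor to tube B) = 59290/168.65 = 352

352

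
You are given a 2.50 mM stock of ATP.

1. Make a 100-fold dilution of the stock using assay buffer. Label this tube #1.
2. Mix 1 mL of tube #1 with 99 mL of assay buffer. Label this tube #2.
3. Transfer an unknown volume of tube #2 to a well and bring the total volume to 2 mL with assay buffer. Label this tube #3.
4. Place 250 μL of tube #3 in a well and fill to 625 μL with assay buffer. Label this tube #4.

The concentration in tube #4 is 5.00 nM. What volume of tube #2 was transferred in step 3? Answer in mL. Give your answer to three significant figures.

Step 1: 100-fold → factor 100
Step 2: 1 mL + 99 mL = 100 mL total → factor 100/1 = 100
Step 3: v brought to 2 mL → factor = 2 mL/v
Step 4: 250 μL brought to 625 μL → factor 625/250 = 2.5
Product of known-step factors = 25000
Overall factor = 2.50 mM / (5.00 nM) = 5 × 10^5
Step-3 factor = 5 × 10^5 / 25000 = 20
v = 2 mL / 20 = 0.100 mL

0.100 mL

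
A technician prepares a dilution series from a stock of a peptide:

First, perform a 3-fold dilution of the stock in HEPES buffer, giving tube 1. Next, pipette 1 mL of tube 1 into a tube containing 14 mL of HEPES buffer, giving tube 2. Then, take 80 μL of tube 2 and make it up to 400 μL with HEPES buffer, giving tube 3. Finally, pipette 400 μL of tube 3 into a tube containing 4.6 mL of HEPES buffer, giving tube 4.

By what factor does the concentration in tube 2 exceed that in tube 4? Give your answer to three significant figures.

62.5

Step 1: 3-fold → factor 3
Step 2: 1 mL + 14 mL = 15 mL total → factor 15/1 = 15
Step 3: 80 μL brought to 400 μL → factor 400/80 = 5
Step 4: 400 μL + 4.6 mL = 5000 μL total → factor 5000/400 = 12.5
Dilution factor to tube 2 = 45; to tube 4 = 2812.5
[tube 2]/[tube 4] = (factor to tube 4)/(factor to tube 2) = 2812.5/45 = 62.5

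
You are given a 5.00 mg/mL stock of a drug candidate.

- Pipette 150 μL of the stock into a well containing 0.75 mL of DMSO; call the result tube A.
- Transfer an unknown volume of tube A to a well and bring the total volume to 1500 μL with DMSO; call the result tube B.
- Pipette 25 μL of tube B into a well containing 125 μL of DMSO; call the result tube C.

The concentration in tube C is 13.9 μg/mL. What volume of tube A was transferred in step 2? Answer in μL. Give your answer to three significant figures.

150 μL

Step 1: 150 μL + 0.75 mL = 900 μL total → factor 900/150 = 6
Step 2: v brought to 1500 μL → factor = 1500 μL/v
Step 3: 25 μL + 125 μL = 150 μL total → factor 150/25 = 6
Product of known-step factors = 36
Overall factor = 5.00 mg/mL / (13.9 μg/mL) = 359.71
Step-2 factor = 359.71 / 36 = 9.992
v = 1500 μL / 9.992 = 150 μL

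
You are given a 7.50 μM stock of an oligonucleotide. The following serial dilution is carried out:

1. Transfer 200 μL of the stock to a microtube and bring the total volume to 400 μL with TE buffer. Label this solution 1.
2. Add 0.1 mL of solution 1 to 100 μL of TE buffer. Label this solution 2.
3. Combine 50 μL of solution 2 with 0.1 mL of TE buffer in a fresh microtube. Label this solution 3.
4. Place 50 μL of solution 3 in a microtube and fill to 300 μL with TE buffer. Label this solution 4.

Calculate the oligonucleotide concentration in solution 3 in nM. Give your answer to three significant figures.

625 nM

Step 1: 200 μL brought to 400 μL → factor 400/200 = 2
Step 2: 0.1 mL + 100 μL = 0.2 mL total → factor 0.2/0.1 = 2
Step 3: 50 μL + 0.1 mL = 150 μL total → factor 150/50 = 3
Dilution factor through solution 3 = 2 × 2 × 3 = 12
[solution 3] = 7.50 μM / 12 = 0.6250 μM = 625 nM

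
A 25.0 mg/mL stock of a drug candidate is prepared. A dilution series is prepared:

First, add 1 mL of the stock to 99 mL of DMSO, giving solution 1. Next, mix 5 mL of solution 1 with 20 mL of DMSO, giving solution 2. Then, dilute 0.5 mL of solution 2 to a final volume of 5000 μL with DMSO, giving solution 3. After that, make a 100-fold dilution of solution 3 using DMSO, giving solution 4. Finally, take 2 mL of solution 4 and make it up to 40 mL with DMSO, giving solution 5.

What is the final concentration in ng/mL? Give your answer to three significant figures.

Step 1: 1 mL + 99 mL = 100 mL total → factor 100/1 = 100
Step 2: 5 mL + 20 mL = 25 mL total → factor 25/5 = 5
Step 3: 0.5 mL brought to 5000 μL → factor 5/0.5 = 10
Step 4: 100-fold → factor 100
Step 5: 2 mL brought to 40 mL → factor 40/2 = 20
Overall dilution factor = 100 × 5 × 10 × 100 × 20 = 1 × 10^7
Final = 25.0 mg/mL / 1 × 10^7 = 2.500 × 10^-6 mg/mL = 2.50 ng/mL

2.50 ng/mL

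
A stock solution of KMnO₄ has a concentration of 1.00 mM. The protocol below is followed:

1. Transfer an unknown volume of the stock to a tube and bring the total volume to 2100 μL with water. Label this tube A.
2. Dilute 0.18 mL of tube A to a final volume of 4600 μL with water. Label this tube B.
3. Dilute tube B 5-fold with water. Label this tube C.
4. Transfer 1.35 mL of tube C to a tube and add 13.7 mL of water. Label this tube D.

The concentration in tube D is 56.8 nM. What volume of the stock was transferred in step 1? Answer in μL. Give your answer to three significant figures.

170 μL

Step 1: v brought to 2100 μL → factor = 2100 μL/v
Step 2: 0.18 mL brought to 4600 μL → factor 4.6/0.18 = 25.556
Step 3: 5-fold → factor 5
Step 4: 1.35 mL + 13.7 mL = 15.05 mL total → factor 15.05/1.35 = 11.148
Product of known-step factors = 1424.5
Overall factor = 1.00 mM / (56.8 nM) = 17606
Step-1 factor = 17606 / 1424.5 = 12.359
v = 2100 μL / 12.359 = 170 μL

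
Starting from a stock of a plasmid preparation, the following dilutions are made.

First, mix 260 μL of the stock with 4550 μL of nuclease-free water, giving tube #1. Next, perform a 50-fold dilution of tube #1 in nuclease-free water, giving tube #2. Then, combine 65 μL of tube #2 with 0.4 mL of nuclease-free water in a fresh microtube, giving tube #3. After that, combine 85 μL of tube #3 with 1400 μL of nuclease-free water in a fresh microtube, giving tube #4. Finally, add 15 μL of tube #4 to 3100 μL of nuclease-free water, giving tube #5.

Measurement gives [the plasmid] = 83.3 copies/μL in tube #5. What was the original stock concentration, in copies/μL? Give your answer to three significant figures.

Step 1: 260 μL + 4550 μL = 4810 μL total → factor 4810/260 = 18.5
Step 2: 50-fold → factor 50
Step 3: 65 μL + 0.4 mL = 465 μL total → factor 465/65 = 7.1538
Step 4: 85 μL + 1400 μL = 1485 μL total → factor 1485/85 = 17.471
Step 5: 15 μL + 3100 μL = 3115 μL total → factor 3115/15 = 207.67
Overall dilution factor = 18.5 × 50 × 7.1538 × 17.471 × 207.67 = 2.4008 × 10^7
Stock = 83.3 copies/μL × 2.4008 × 10^7 = 2.00 × 10^9 copies/μL

2.00 × 10^9 copies/μL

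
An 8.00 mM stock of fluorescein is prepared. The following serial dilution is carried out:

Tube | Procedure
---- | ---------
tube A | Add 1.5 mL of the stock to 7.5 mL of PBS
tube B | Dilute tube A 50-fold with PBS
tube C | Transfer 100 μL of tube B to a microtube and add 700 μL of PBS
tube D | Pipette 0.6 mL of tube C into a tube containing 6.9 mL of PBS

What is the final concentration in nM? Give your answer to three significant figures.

Step 1: 1.5 mL + 7.5 mL = 9 mL total → factor 9/1.5 = 6
Step 2: 50-fold → factor 50
Step 3: 100 μL + 700 μL = 800 μL total → factor 800/100 = 8
Step 4: 0.6 mL + 6.9 mL = 7.5 mL total → factor 7.5/0.6 = 12.5
Overall dilution factor = 6 × 50 × 8 × 12.5 = 30000
Final = 8.00 mM / 30000 = 0.0002667 mM = 267 nM

267 nM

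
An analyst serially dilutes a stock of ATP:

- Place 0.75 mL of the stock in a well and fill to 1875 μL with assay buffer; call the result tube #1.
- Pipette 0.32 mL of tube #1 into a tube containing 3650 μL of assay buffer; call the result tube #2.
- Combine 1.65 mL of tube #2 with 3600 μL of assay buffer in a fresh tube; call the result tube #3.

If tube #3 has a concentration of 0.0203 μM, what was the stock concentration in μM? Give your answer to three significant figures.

Step 1: 0.75 mL brought to 1875 μL → factor 1.875/0.75 = 2.5
Step 2: 0.32 mL + 3650 μL = 3.97 mL total → factor 3.97/0.32 = 12.406
Step 3: 1.65 mL + 3600 μL = 5.25 mL total → factor 5.25/1.65 = 3.1818
Overall dilution factor = 2.5 × 12.406 × 3.1818 = 98.686
Stock = 0.0203 μM × 98.686 = 2.00 μM

2.00 μM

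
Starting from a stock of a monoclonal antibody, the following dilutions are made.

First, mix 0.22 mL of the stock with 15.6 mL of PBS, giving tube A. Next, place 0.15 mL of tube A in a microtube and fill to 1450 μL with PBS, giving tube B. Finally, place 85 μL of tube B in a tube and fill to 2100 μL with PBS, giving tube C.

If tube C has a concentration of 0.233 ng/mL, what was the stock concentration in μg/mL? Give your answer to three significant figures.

4.00 μg/mL

Step 1: 0.22 mL + 15.6 mL = 15.82 mL total → factor 15.82/0.22 = 71.909
Step 2: 0.15 mL brought to 1450 μL → factor 1.45/0.15 = 9.6667
Step 3: 85 μL brought to 2100 μL → factor 2100/85 = 24.706
Overall dilution factor = 71.909 × 9.6667 × 24.706 = 17174
Stock = 0.233 ng/mL × 17174 = 4001 ng/mL = 4.00 μg/mL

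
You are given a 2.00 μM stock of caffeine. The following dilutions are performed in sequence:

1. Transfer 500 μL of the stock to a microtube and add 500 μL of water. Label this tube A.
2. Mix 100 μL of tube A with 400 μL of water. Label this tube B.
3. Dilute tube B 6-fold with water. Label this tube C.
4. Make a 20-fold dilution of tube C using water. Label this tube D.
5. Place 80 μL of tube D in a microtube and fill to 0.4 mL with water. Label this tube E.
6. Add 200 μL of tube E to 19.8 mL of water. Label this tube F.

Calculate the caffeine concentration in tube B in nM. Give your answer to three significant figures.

200 nM

Step 1: 500 μL + 500 μL = 1000 μL total → factor 1000/500 = 2
Step 2: 100 μL + 400 μL = 500 μL total → factor 500/100 = 5
Dilution factor through tube B = 2 × 5 = 10
[tube B] = 2.00 μM / 10 = 0.2000 μM = 200 nM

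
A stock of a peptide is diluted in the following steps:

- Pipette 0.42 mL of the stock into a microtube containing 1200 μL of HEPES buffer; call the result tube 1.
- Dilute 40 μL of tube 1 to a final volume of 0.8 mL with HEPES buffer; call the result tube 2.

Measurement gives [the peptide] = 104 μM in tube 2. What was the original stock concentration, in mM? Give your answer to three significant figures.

Step 1: 0.42 mL + 1200 μL = 1.62 mL total → factor 1.62/0.42 = 3.8571
Step 2: 40 μL brought to 0.8 mL → factor 800/40 = 20
Overall dilution factor = 3.8571 × 20 = 77.143
Stock = 104 μM × 77.143 = 8023 μM = 8.02 mM

8.02 mM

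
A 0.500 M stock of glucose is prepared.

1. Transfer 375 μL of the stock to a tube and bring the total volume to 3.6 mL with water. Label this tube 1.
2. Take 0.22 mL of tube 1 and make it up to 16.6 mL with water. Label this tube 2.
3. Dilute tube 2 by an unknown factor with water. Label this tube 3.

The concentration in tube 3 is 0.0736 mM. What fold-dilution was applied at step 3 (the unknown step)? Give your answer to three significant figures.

9.38-fold

Step 1: 375 μL brought to 3.6 mL → factor 3600/375 = 9.6
Step 2: 0.22 mL brought to 16.6 mL → factor 16.6/0.22 = 75.455
Step 3: unknown factor x
Product of known-step factors = 724.36
Overall factor = 0.500 M / (0.0736 mM) = 6793.5
x = 6793.5 / 724.36 = 9.38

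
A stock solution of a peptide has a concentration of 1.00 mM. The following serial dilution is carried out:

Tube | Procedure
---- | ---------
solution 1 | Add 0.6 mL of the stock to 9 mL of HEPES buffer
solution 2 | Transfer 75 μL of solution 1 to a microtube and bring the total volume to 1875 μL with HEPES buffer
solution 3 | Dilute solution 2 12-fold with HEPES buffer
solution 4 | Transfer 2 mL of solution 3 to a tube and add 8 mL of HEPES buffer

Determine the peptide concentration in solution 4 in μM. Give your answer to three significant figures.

0.0417 μM

Step 1: 0.6 mL + 9 mL = 9.6 mL total → factor 9.6/0.6 = 16
Step 2: 75 μL brought to 1875 μL → factor 1875/75 = 25
Step 3: 12-fold → factor 12
Step 4: 2 mL + 8 mL = 10 mL total → factor 10/2 = 5
Overall dilution factor = 16 × 25 × 12 × 5 = 24000
Final = 1.00 mM / 24000 = 4.167 × 10^-5 mM = 0.0417 μM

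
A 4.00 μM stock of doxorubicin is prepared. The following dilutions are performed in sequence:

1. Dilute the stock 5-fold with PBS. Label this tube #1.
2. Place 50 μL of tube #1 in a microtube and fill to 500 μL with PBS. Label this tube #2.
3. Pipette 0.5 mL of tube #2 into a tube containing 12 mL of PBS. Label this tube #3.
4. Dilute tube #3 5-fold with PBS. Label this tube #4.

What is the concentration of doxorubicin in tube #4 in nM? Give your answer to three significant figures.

0.640 nM

Step 1: 5-fold → factor 5
Step 2: 50 μL brought to 500 μL → factor 500/50 = 10
Step 3: 0.5 mL + 12 mL = 12.5 mL total → factor 12.5/0.5 = 25
Step 4: 5-fold → factor 5
Overall dilution factor = 5 × 10 × 25 × 5 = 6250
Final = 4.00 μM / 6250 = 0.0006400 μM = 0.640 nM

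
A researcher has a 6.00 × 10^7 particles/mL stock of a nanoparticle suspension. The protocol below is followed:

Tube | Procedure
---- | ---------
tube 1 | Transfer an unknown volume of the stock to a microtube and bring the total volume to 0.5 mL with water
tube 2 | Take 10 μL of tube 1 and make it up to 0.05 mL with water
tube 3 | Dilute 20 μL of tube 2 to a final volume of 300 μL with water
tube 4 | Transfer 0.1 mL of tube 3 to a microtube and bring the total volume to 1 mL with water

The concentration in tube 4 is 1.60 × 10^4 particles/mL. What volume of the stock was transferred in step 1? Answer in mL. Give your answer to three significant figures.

Step 1: v brought to 0.5 mL → factor = 0.5 mL/v
Step 2: 10 μL brought to 0.05 mL → factor 50/10 = 5
Step 3: 20 μL brought to 300 μL → factor 300/20 = 15
Step 4: 0.1 mL brought to 1 mL → factor 1/0.1 = 10
Product of known-step factors = 750
Overall factor = 6.00 × 10^7 particles/mL / (1.60 × 10^4 particles/mL) = 3750
Step-1 factor = 3750 / 750 = 5
v = 0.5 mL / 5 = 0.100 mL

0.100 mL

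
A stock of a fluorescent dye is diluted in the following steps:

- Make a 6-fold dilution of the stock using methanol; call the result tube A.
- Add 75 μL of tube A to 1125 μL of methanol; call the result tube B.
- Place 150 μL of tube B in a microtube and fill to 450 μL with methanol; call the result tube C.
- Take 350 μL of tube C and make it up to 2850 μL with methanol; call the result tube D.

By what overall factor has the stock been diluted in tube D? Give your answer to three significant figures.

2.35 × 10^3

Step 1: 6-fold → factor 6
Step 2: 75 μL + 1125 μL = 1200 μL total → factor 1200/75 = 16
Step 3: 150 μL brought to 450 μL → factor 450/150 = 3
Step 4: 350 μL brought to 2850 μL → factor 2850/350 = 8.1429
Overall dilution factor = 6 × 16 × 3 × 8.1429 = 2345.1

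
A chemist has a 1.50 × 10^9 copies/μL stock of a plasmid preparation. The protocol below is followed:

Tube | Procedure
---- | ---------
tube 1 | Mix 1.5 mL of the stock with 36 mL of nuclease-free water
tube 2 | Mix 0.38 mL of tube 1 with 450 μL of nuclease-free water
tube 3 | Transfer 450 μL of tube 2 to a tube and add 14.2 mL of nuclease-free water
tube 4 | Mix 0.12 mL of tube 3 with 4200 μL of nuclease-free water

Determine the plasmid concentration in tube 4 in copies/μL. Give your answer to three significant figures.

Step 1: 1.5 mL + 36 mL = 37.5 mL total → factor 37.5/1.5 = 25
Step 2: 0.38 mL + 450 μL = 0.83 mL total → factor 0.83/0.38 = 2.1842
Step 3: 450 μL + 14.2 mL = 14650 μL total → factor 14650/450 = 32.556
Step 4: 0.12 mL + 4200 μL = 4.32 mL total → factor 4.32/0.12 = 36
Overall dilution factor = 25 × 2.1842 × 32.556 × 36 = 63997
Final = 1.50 × 10^9 copies/μL / 63997 = 2.34 × 10^4 copies/μL

2.34 × 10^4 copies/μL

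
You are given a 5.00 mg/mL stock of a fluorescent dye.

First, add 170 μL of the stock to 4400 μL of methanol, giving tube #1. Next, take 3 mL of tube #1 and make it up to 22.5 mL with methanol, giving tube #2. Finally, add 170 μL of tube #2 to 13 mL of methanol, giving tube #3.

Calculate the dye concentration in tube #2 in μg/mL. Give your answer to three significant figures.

Step 1: 170 μL + 4400 μL = 4570 μL total → factor 4570/170 = 26.882
Step 2: 3 mL brought to 22.5 mL → factor 22.5/3 = 7.5
Dilution factor through tube #2 = 26.882 × 7.5 = 201.62
[tube #2] = 5.00 mg/mL / 201.62 = 0.02480 mg/mL = 24.8 μg/mL

24.8 μg/mL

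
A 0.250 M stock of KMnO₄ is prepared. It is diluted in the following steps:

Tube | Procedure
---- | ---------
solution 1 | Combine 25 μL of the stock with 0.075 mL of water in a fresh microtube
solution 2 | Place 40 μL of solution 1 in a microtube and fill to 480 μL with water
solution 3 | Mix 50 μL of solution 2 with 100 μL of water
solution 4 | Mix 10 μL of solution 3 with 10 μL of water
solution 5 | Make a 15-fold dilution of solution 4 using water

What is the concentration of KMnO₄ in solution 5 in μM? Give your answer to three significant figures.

57.9 μM

Step 1: 25 μL + 0.075 mL = 100 μL total → factor 100/25 = 4
Step 2: 40 μL brought to 480 μL → factor 480/40 = 12
Step 3: 50 μL + 100 μL = 150 μL total → factor 150/50 = 3
Step 4: 10 μL + 10 μL = 20 μL total → factor 20/10 = 2
Step 5: 15-fold → factor 15
Overall dilution factor = 4 × 12 × 3 × 2 × 15 = 4320
Final = 0.250 M / 4320 = 5.787 × 10^-5 M = 57.9 μM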